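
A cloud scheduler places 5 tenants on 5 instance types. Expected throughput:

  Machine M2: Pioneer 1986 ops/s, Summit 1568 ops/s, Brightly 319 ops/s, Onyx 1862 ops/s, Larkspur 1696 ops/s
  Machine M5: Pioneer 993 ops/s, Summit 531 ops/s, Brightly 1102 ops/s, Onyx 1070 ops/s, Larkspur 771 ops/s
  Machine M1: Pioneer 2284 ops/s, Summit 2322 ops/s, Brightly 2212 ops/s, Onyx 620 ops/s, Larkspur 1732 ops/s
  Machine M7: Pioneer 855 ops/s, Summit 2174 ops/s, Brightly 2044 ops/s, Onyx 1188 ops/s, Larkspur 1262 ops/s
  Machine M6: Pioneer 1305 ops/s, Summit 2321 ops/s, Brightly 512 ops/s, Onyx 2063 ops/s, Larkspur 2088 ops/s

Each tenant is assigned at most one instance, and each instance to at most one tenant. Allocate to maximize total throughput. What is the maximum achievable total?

Maximum total: 9530 ops/s

Optimal: Pioneer→Machine M2 (1986 ops/s), Summit→Machine M7 (2174 ops/s), Brightly→Machine M1 (2212 ops/s), Onyx→Machine M5 (1070 ops/s), Larkspur→Machine M6 (2088 ops/s) — total 1986+2174+2212+1070+2088 = 9530 ops/s.
Max-entry greedy (repeatedly take the single best remaining cell) gives 9510 ops/s, worse by 20.
Swapping Brightly↔Larkspur (Brightly→Machine M6 512 ops/s, Larkspur→Machine M1 1732 ops/s) loses 2056.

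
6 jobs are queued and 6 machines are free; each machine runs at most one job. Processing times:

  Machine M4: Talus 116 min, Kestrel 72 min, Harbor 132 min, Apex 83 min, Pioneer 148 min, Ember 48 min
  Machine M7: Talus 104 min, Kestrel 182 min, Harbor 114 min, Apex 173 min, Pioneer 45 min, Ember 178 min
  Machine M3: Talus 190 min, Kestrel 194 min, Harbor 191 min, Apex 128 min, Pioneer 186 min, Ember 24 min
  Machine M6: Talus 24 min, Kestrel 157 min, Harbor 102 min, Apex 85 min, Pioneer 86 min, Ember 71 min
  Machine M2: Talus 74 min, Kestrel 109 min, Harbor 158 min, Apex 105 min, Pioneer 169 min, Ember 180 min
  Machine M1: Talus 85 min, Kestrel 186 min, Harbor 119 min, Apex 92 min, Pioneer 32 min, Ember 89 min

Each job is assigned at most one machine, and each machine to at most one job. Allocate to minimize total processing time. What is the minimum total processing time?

Minimum total: 371 min

Optimal: Talus→Machine M6 (24 min), Kestrel→Machine M4 (72 min), Harbor→Machine M7 (114 min), Apex→Machine M2 (105 min), Pioneer→Machine M1 (32 min), Ember→Machine M3 (24 min) — total 24+72+114+105+32+24 = 371 min.
Row-greedy (each job in turn takes its cheapest remaining machine) gives 495 min, worse by 124.
Next-best assignment: Talus→Machine M6, Kestrel→Machine M2, Harbor→Machine M7, Apex→Machine M4, Pioneer→Machine M1, Ember→Machine M3 = 386 min.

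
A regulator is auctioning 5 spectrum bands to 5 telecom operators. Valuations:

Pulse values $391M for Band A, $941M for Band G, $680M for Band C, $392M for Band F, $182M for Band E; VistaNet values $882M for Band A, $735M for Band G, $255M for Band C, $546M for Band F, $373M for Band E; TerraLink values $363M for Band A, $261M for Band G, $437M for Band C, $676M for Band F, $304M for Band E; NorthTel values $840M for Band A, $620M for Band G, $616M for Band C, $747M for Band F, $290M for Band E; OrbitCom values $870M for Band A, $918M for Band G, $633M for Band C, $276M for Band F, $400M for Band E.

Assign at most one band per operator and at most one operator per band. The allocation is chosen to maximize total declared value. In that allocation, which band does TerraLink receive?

TerraLink receives Band E.

This is a one-to-one assignment (maximum-weight bipartite matching).
Optimal: Pulse→Band C ($680M), VistaNet→Band A ($882M), TerraLink→Band E ($304M), NorthTel→Band F ($747M), OrbitCom→Band G ($918M) — total 680+882+304+747+918 = $3531M.
Max-entry greedy (repeatedly take the single best remaining cell) gives $3507M, worse by 24.
Next-best assignment: Pulse→Band G, VistaNet→Band A, TerraLink→Band F, NorthTel→Band C, OrbitCom→Band E = $3515M.
TerraLink's own top band is Band F ($676M), but forcing TerraLink→Band F and reassigning the rest optimally gives only $3515M — worse by 16.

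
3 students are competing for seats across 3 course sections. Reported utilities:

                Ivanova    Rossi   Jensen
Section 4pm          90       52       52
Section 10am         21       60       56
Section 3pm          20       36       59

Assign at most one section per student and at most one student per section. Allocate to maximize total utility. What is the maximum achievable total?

Max total: 209 points

Treat this as an assignment problem: match each student to one section.
Optimal: Ivanova→Section 4pm (90 points), Rossi→Section 10am (60 points), Jensen→Section 3pm (59 points) — total 90+60+59 = 209 points.
Next-best assignment: Ivanova→Section 4pm, Rossi→Section 3pm, Jensen→Section 10am = 182 points.
Every other assignment is strictly worse.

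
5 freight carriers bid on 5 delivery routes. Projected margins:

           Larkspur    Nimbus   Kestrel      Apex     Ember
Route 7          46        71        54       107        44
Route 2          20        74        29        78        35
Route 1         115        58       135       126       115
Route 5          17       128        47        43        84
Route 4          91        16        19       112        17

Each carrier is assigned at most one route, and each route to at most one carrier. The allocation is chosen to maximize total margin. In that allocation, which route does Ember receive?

Ember receives Route 2.

This is a one-to-one assignment (maximum-weight bipartite matching).
Optimal: Larkspur→Route 4 ($91k), Nimbus→Route 5 ($128k), Kestrel→Route 1 ($135k), Apex→Route 7 ($107k), Ember→Route 2 ($35k) — total 91+128+135+107+35 = $496k.
Max-entry greedy (repeatedly take the single best remaining cell) gives $456k, worse by 40.
Swapping Ember↔Nimbus (Ember→Route 5 $84k, Nimbus→Route 2 $74k) loses 5.
Ember's own top route is Route 1 ($115k), but forcing Ember→Route 1 and reassigning the rest optimally gives only $470k — worse by 26.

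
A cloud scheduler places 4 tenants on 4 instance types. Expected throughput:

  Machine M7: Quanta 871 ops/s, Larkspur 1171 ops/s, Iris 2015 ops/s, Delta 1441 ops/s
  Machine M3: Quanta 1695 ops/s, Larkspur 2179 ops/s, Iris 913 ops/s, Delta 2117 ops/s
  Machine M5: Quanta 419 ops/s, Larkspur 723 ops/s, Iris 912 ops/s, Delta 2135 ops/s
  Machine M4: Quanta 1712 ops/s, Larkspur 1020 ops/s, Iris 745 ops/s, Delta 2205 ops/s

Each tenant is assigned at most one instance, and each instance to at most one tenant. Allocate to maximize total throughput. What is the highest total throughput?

Treat this as an assignment problem: match each tenant to one instance.
Optimal: Quanta→Machine M4 (1712 ops/s), Larkspur→Machine M3 (2179 ops/s), Iris→Machine M7 (2015 ops/s), Delta→Machine M5 (2135 ops/s) — total 1712+2179+2015+2135 = 8041 ops/s.
Max-entry greedy (repeatedly take the single best remaining cell) gives 6818 ops/s, worse by 1223.
Next-best assignment: Quanta→Machine M3, Larkspur→Machine M4, Iris→Machine M7, Delta→Machine M5 = 6865 ops/s.
Swapping Delta↔Larkspur (Delta→Machine M3 2117 ops/s, Larkspur→Machine M5 723 ops/s) loses 1474.

Max total: 8041 ops/s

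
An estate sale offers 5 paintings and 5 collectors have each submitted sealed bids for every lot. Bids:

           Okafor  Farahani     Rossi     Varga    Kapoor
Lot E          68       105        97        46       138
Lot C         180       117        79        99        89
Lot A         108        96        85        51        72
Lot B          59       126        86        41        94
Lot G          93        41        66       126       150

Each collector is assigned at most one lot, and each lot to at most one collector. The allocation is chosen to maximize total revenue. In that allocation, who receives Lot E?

Kapoor receives Lot E.

Optimal: Okafor→Lot C ($180), Farahani→Lot B ($126), Rossi→Lot A ($85), Varga→Lot G ($126), Kapoor→Lot E ($138) — total 180+126+85+126+138 = $655.
Column-greedy (each lot in turn goes to its best remaining collector) gives $626, worse by 29.
Kapoor's own top lot is Lot G ($150), but forcing Kapoor→Lot G and reassigning the rest optimally gives only $604 — worse by 51.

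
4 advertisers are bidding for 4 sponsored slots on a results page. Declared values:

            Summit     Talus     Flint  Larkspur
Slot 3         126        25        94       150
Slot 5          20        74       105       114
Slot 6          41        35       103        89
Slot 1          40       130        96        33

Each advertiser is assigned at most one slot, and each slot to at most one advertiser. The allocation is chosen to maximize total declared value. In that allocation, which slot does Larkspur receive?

Optimal: Summit→Slot 3 ($126), Talus→Slot 1 ($130), Flint→Slot 6 ($103), Larkspur→Slot 5 ($114) — total 126+130+103+114 = $473.
Column-greedy (each slot in turn goes to its best remaining advertiser) gives $426, worse by 47.
Swapping Talus↔Larkspur (Talus→Slot 5 $74, Larkspur→Slot 1 $33) loses 137.
Checked against all permutations: $473 is optimal.
Larkspur's own top slot is Slot 3 ($150), but forcing Larkspur→Slot 3 and reassigning the rest optimally gives only $426 — worse by 47.

Larkspur receives Slot 5.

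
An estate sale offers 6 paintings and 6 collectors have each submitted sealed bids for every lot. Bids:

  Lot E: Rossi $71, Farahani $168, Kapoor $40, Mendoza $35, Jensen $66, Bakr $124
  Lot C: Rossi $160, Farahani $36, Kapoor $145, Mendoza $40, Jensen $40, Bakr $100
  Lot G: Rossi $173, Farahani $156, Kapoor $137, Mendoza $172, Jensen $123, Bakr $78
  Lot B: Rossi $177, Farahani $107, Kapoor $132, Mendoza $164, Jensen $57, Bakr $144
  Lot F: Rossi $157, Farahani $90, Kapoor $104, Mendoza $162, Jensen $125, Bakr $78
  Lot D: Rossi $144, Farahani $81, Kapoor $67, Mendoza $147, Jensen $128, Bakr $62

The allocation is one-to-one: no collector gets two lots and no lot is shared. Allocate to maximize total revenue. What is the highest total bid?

This is the linear assignment problem.
Optimal: Rossi→Lot G ($173), Farahani→Lot E ($168), Kapoor→Lot C ($145), Mendoza→Lot F ($162), Jensen→Lot D ($128), Bakr→Lot B ($144) — total 173+168+145+162+128+144 = $920.
Row-greedy (each collector in turn takes its best remaining lot) gives $868, worse by 52.

Max total: $920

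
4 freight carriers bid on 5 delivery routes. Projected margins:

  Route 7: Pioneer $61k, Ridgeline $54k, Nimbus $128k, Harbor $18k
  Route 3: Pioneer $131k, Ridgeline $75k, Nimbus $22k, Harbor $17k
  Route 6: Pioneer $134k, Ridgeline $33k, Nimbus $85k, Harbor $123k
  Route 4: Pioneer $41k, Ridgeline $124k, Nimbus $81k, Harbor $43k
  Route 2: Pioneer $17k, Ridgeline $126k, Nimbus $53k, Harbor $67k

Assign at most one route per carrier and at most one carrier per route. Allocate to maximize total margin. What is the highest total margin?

Optimal: Pioneer→Route 3 ($131k), Ridgeline→Route 2 ($126k), Nimbus→Route 7 ($128k), Harbor→Route 6 ($123k) — total 131+126+128+123 = $508k.
Row-greedy (each carrier in turn takes its best remaining route) gives $431k, worse by 77.
Swapping Nimbus↔Harbor (Nimbus→Route 6 $85k, Harbor→Route 7 $18k) loses 148.

Maximum total: $508k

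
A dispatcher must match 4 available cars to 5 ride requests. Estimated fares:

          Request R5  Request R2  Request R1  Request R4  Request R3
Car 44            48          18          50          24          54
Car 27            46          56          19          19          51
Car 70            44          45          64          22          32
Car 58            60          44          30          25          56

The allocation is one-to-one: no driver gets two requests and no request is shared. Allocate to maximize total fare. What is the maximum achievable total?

Treat this as an assignment problem: match each driver to one request.
Optimal: Car 44→Request R3 ($54), Car 27→Request R2 ($56), Car 70→Request R1 ($64), Car 58→Request R5 ($60) — total 54+56+64+60 = $234.
Column-greedy (each request in turn goes to its best remaining driver) gives $204, worse by 30.
Next-best assignment: Car 44→Request R5, Car 27→Request R2, Car 70→Request R1, Car 58→Request R3 = $224.
Swapping Car 70↔Car 27 (Car 70→Request R2 $45, Car 27→Request R1 $19) loses 56.

Max total: $234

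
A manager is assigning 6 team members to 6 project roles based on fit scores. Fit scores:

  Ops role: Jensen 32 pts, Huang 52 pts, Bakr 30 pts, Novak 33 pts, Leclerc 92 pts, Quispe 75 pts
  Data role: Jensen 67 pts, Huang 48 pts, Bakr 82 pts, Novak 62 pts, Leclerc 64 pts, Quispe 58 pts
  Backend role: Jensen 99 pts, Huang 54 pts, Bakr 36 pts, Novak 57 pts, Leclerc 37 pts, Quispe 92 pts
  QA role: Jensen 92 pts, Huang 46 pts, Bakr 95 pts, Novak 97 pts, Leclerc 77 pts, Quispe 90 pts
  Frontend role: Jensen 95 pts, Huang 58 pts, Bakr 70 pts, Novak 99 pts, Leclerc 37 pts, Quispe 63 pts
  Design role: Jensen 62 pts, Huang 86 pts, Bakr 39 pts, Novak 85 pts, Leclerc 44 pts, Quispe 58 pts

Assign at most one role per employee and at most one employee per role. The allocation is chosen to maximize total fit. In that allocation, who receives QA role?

Quispe receives QA role.

Optimal: Jensen→Backend role (99 pts), Huang→Design role (86 pts), Bakr→Data role (82 pts), Novak→Frontend role (99 pts), Leclerc→Ops role (92 pts), Quispe→QA role (90 pts) — total 99+86+82+99+92+90 = 548 pts.
Next-best assignment: Jensen→Frontend role, Huang→Design role, Bakr→Data role, Novak→QA role, Leclerc→Ops role, Quispe→Backend role = 544 pts.
Checked against all permutations: 548 pts is optimal.
Quispe's own top role is Backend role (92 pts), but forcing Quispe→Backend role and reassigning the rest optimally gives only 544 pts — worse by 4.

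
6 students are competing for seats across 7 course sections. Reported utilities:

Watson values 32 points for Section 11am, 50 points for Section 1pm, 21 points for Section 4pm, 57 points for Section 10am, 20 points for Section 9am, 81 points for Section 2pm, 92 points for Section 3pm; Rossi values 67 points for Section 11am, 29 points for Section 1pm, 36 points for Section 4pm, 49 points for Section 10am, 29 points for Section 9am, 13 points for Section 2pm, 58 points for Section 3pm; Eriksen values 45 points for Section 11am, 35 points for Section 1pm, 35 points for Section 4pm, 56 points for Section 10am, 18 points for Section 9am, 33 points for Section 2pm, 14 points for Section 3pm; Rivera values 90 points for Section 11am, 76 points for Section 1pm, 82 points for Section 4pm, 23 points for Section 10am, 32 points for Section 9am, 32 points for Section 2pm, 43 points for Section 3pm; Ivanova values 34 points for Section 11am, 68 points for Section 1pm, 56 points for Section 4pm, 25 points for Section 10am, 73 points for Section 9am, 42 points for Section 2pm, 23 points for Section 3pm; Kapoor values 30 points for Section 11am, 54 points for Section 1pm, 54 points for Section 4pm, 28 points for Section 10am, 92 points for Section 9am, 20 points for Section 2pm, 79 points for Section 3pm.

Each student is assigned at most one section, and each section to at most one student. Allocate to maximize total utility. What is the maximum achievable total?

Maximum total: 457 points

Optimal: Watson→Section 3pm (92 points), Rossi→Section 11am (67 points), Eriksen→Section 10am (56 points), Rivera→Section 4pm (82 points), Ivanova→Section 1pm (68 points), Kapoor→Section 9am (92 points) — total 92+67+56+82+68+92 = 457 points.
Swapping Rossi↔Watson (Rossi→Section 3pm 58 points, Watson→Section 11am 32 points) loses 69.
No other one-to-one assignment exceeds 457 points.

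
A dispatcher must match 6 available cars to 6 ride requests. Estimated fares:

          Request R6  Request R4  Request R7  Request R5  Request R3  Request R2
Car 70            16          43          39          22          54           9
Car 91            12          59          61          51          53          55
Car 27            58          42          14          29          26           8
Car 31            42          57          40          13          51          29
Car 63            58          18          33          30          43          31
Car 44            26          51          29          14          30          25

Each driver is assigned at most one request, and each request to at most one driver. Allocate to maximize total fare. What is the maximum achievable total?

Optimal: Car 70→Request R3 ($54), Car 91→Request R2 ($55), Car 27→Request R6 ($58), Car 31→Request R7 ($40), Car 63→Request R5 ($30), Car 44→Request R4 ($51) — total 54+55+58+40+30+51 = $288.
Max-entry greedy (repeatedly take the single best remaining cell) gives $275, worse by 13.
Swapping Car 27↔Car 44 (Car 27→Request R4 $42, Car 44→Request R6 $26) loses 41.

Maximum total: $288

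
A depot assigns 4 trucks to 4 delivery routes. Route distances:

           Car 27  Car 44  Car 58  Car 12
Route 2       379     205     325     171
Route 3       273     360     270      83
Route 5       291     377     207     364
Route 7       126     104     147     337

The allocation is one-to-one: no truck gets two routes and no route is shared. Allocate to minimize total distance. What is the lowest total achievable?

Minimum total: 621 km

Optimal: Car 27→Route 7 (126 km), Car 44→Route 2 (205 km), Car 58→Route 5 (207 km), Car 12→Route 3 (83 km) — total 126+205+207+83 = 621 km.
Min-entry greedy (repeatedly take the single cheapest remaining cell) gives 773 km, worse by 152.
Next-best assignment: Car 27→Route 5, Car 44→Route 2, Car 58→Route 7, Car 12→Route 3 = 726 km.
Swapping Car 12↔Car 44 (Car 12→Route 2 171 km, Car 44→Route 3 360 km) adds 243.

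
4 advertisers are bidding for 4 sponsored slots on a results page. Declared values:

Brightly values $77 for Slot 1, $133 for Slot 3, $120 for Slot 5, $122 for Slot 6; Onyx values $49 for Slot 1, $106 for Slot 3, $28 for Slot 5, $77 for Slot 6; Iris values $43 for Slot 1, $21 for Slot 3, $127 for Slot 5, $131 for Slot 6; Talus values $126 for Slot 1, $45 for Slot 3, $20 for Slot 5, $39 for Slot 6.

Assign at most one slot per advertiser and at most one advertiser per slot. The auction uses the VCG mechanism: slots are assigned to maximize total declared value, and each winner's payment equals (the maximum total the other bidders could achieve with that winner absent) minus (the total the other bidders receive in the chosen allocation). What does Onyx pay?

Onyx pays $13.

Efficient allocation: Brightly→Slot 5 ($120), Onyx→Slot 3 ($106), Iris→Slot 6 ($131), Talus→Slot 1 ($126); total welfare W = $483.
Onyx receives Slot 3 at value $106, so the others get W − 106 = $377.
Without Onyx: best allocation of the remaining 3 bidders over all 4 slots is Brightly→Slot 3 ($133), Iris→Slot 6 ($131), Talus→Slot 1 ($126), total $390.
VCG payment = (others' best without Onyx) − (others' welfare with Onyx) = 390 − 377 = $13.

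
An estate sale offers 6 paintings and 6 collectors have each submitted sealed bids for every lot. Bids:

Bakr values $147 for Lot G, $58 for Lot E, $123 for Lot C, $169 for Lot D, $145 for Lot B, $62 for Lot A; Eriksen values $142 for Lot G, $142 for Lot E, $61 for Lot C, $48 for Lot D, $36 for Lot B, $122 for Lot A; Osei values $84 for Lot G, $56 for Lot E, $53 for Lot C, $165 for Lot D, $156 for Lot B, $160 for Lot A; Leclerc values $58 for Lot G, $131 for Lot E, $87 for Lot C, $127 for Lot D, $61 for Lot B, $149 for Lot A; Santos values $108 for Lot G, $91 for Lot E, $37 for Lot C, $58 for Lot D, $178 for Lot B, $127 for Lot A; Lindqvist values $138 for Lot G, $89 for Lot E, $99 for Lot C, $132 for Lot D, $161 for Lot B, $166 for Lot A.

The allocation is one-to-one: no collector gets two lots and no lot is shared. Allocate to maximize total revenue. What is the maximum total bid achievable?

Optimal: Bakr→Lot C ($123), Eriksen→Lot G ($142), Osei→Lot D ($165), Leclerc→Lot E ($131), Santos→Lot B ($178), Lindqvist→Lot A ($166) — total 123+142+165+131+178+166 = $905.
Row-greedy (each collector in turn takes its best remaining lot) gives $879, worse by 26.
Next-best assignment: Bakr→Lot C, Eriksen→Lot E, Osei→Lot D, Leclerc→Lot A, Santos→Lot B, Lindqvist→Lot G = $895.
Checked against all permutations: $905 is optimal.

Max total: $905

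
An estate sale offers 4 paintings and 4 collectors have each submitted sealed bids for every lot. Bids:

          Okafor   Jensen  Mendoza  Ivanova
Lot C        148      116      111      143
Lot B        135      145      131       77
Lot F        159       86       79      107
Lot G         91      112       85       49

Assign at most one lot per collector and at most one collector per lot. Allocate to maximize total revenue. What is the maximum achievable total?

Optimal: Okafor→Lot F ($159), Jensen→Lot G ($112), Mendoza→Lot B ($131), Ivanova→Lot C ($143) — total 159+112+131+143 = $545.
Column-greedy (each lot in turn goes to its best remaining collector) gives $485, worse by 60.

Maximum total: $545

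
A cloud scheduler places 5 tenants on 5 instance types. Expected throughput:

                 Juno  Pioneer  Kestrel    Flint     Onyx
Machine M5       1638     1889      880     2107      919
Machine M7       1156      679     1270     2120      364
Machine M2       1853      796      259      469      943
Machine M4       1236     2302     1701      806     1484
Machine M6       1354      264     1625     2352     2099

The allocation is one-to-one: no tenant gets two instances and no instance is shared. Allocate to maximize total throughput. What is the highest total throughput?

This is the linear assignment problem.
Optimal: Juno→Machine M2 (1853 ops/s), Pioneer→Machine M5 (1889 ops/s), Kestrel→Machine M4 (1701 ops/s), Flint→Machine M7 (2120 ops/s), Onyx→Machine M6 (2099 ops/s) — total 1853+1889+1701+2120+2099 = 9662 ops/s.
Column-greedy (each instance in turn goes to its best remaining tenant) gives 9631 ops/s, worse by 31.
No other one-to-one assignment exceeds 9662 ops/s.

Max total: 9662 ops/s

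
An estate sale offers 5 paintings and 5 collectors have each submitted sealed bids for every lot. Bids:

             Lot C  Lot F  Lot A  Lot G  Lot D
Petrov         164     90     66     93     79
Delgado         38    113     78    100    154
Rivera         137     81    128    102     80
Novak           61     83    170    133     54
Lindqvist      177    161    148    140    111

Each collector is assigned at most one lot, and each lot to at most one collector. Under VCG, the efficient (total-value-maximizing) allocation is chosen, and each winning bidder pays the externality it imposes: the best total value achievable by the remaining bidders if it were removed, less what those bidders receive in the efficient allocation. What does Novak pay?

Efficient allocation: Petrov→Lot C ($164), Delgado→Lot D ($154), Rivera→Lot G ($102), Novak→Lot A ($170), Lindqvist→Lot F ($161); total welfare W = $751.
Novak receives Lot A at value $170, so the others get W − 170 = $581.
Without Novak: best allocation of the remaining 4 bidders over all 5 lots is Petrov→Lot C ($164), Delgado→Lot D ($154), Rivera→Lot A ($128), Lindqvist→Lot F ($161), total $607.
VCG payment = (others' best without Novak) − (others' welfare with Novak) = 607 − 581 = $26.

Novak pays $26.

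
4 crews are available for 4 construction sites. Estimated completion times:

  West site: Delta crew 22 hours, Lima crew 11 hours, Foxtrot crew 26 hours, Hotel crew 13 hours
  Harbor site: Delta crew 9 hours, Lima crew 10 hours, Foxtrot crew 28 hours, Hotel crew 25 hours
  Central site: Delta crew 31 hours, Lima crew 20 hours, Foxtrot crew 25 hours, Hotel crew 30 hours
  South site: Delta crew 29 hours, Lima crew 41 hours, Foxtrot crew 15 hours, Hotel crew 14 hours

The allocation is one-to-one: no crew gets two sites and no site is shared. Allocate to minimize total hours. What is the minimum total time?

Optimal: Delta crew→Harbor site (9 hours), Lima crew→Central site (20 hours), Foxtrot crew→South site (15 hours), Hotel crew→West site (13 hours) — total 9+20+15+13 = 57 hours.

Min total: 57 hours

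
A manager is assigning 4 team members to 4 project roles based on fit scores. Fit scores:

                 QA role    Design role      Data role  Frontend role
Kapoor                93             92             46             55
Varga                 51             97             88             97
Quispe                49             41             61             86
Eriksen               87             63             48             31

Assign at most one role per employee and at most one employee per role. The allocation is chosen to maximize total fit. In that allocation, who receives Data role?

Varga receives Data role.

Optimal: Kapoor→Design role (92 pts), Varga→Data role (88 pts), Quispe→Frontend role (86 pts), Eriksen→QA role (87 pts) — total 92+88+86+87 = 353 pts.
Row-greedy (each employee in turn takes its best remaining role) gives 324 pts, worse by 29.
Swapping Eriksen↔Kapoor (Eriksen→Design role 63 pts, Kapoor→QA role 93 pts) loses 23.
Checked against all permutations: 353 pts is optimal.
Varga's own top role is Design role (97 pts), but forcing Varga→Design role and reassigning the rest optimally gives only 324 pts — worse by 29.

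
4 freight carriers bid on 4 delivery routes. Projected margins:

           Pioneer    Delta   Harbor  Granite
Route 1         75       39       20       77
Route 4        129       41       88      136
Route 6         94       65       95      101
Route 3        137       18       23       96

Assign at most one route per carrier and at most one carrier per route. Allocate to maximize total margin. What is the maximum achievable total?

Optimal: Pioneer→Route 3 ($137k), Delta→Route 1 ($39k), Harbor→Route 6 ($95k), Granite→Route 4 ($136k) — total 137+39+95+136 = $407k.
Column-greedy (each route in turn goes to its best remaining carrier) gives $319k, worse by 88.
Swapping Delta↔Granite (Delta→Route 4 $41k, Granite→Route 1 $77k) loses 57.

Maximum total: $407k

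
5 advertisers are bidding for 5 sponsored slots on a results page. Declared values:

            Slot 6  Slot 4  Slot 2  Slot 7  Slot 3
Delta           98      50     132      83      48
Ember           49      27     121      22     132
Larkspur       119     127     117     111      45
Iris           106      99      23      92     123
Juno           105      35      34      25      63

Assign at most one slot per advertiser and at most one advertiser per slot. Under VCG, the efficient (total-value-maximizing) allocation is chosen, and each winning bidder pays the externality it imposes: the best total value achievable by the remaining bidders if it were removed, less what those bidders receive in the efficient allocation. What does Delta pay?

Efficient allocation: Delta→Slot 2 ($132), Ember→Slot 3 ($132), Larkspur→Slot 4 ($127), Iris→Slot 7 ($92), Juno→Slot 6 ($105); total welfare W = $588.
Delta receives Slot 2 at value $132, so the others get W − 132 = $456.
Without Delta: best allocation of the remaining 4 bidders over all 5 slots is Ember→Slot 2 ($121), Larkspur→Slot 4 ($127), Iris→Slot 3 ($123), Juno→Slot 6 ($105), total $476.
VCG payment = (others' best without Delta) − (others' welfare with Delta) = 476 − 456 = $20.

Delta pays $20.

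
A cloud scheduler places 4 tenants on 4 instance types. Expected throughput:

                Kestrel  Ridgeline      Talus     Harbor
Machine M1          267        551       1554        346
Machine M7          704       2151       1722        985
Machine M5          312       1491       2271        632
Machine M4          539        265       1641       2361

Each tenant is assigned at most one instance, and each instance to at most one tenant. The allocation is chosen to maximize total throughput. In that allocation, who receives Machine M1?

Kestrel receives Machine M1.

Treat this as an assignment problem: match each tenant to one instance.
Optimal: Kestrel→Machine M1 (267 ops/s), Ridgeline→Machine M7 (2151 ops/s), Talus→Machine M5 (2271 ops/s), Harbor→Machine M4 (2361 ops/s) — total 267+2151+2271+2361 = 7050 ops/s.
Column-greedy (each instance in turn goes to its best remaining tenant) gives 4876 ops/s, worse by 2174.
Kestrel's own top instance is Machine M7 (704 ops/s), but forcing Kestrel→Machine M7 and reassigning the rest optimally gives only 6110 ops/s — worse by 940.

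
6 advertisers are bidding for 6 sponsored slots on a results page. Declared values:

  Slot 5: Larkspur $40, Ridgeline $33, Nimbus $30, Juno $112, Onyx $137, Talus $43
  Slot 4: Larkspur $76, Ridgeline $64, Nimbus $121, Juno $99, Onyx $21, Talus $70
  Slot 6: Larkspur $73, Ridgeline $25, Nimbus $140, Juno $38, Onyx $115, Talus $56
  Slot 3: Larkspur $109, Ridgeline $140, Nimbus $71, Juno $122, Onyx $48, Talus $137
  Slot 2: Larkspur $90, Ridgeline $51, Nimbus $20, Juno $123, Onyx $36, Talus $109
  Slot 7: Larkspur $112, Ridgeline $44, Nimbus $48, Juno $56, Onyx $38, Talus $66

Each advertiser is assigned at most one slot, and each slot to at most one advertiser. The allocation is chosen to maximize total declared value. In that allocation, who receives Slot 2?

Talus receives Slot 2.

Optimal: Larkspur→Slot 7 ($112), Ridgeline→Slot 3 ($140), Nimbus→Slot 6 ($140), Juno→Slot 4 ($99), Onyx→Slot 5 ($137), Talus→Slot 2 ($109) — total 112+140+140+99+137+109 = $737.
Row-greedy (each advertiser in turn takes its best remaining slot) gives $722, worse by 15.
Swapping Larkspur↔Ridgeline (Larkspur→Slot 3 $109, Ridgeline→Slot 7 $44) loses 99.
Talus's own top slot is Slot 3 ($137), but forcing Talus→Slot 3 and reassigning the rest optimally gives only $713 — worse by 24.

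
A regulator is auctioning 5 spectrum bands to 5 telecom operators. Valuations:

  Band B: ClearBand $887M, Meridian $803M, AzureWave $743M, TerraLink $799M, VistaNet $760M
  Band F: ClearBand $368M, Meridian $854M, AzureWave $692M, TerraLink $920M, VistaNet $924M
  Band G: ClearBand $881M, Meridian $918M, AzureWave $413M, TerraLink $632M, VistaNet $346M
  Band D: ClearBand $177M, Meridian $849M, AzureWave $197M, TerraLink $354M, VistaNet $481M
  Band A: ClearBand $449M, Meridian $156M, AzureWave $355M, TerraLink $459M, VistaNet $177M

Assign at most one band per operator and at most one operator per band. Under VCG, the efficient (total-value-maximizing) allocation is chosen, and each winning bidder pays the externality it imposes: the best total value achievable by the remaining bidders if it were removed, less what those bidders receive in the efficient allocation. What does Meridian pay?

Meridian pays $18M.

Efficient allocation: ClearBand→Band G ($881M), Meridian→Band D ($849M), AzureWave→Band B ($743M), TerraLink→Band A ($459M), VistaNet→Band F ($924M); total welfare W = $3856M.
Meridian receives Band D at value $849M, so the others get W − 849 = $3007M.
Without Meridian: best allocation of the remaining 4 bidders over all 5 bands is ClearBand→Band G ($881M), AzureWave→Band B ($743M), TerraLink→Band F ($920M), VistaNet→Band D ($481M), total $3025M.
VCG payment = (others' best without Meridian) − (others' welfare with Meridian) = 3025 − 3007 = $18M.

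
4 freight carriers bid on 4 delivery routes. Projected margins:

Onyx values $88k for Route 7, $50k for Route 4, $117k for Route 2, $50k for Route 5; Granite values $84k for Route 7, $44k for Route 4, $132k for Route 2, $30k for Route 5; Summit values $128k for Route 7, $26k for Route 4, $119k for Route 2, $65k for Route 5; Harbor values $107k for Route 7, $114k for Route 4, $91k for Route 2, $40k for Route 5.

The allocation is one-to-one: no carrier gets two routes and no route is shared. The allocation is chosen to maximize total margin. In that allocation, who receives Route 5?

Onyx receives Route 5.

Optimal: Onyx→Route 5 ($50k), Granite→Route 2 ($132k), Summit→Route 7 ($128k), Harbor→Route 4 ($114k) — total 50+132+128+114 = $424k.
Swapping Harbor↔Granite (Harbor→Route 2 $91k, Granite→Route 4 $44k) loses 111.
Onyx's own top route is Route 2 ($117k), but forcing Onyx→Route 2 and reassigning the rest optimally gives only $389k — worse by 35.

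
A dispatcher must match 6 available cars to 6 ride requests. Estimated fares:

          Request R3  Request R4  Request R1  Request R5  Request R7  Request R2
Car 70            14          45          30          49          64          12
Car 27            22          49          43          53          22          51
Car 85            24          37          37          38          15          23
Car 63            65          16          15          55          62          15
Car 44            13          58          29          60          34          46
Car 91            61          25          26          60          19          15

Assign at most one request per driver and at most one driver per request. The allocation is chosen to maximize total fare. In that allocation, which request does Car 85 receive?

Optimal: Car 70→Request R7 ($64), Car 27→Request R2 ($51), Car 85→Request R1 ($37), Car 63→Request R3 ($65), Car 44→Request R4 ($58), Car 91→Request R5 ($60) — total 64+51+37+65+58+60 = $335.
Column-greedy (each request in turn goes to its best remaining driver) gives $313, worse by 22.
Next-best assignment: Car 70→Request R7, Car 27→Request R2, Car 85→Request R1, Car 63→Request R5, Car 44→Request R4, Car 91→Request R3 = $326.
Car 85's own top request is Request R5 ($38), but forcing Car 85→Request R5 and reassigning the rest optimally gives only $302 — worse by 33.

Car 85 receives Request R1.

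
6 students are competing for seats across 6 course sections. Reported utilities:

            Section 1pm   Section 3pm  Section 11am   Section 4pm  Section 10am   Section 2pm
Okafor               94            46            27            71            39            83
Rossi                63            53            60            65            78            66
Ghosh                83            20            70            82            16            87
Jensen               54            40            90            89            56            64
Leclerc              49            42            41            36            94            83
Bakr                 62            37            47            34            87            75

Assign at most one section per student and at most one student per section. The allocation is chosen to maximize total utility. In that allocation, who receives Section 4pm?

Ghosh receives Section 4pm.

This is the linear assignment problem.
Optimal: Okafor→Section 1pm (94 points), Rossi→Section 3pm (53 points), Ghosh→Section 4pm (82 points), Jensen→Section 11am (90 points), Leclerc→Section 2pm (83 points), Bakr→Section 10am (87 points) — total 94+53+82+90+83+87 = 489 points.
No other one-to-one assignment exceeds 489 points.
Ghosh's own top section is Section 2pm (87 points), but forcing Ghosh→Section 2pm and reassigning the rest optimally gives only 467 points — worse by 22.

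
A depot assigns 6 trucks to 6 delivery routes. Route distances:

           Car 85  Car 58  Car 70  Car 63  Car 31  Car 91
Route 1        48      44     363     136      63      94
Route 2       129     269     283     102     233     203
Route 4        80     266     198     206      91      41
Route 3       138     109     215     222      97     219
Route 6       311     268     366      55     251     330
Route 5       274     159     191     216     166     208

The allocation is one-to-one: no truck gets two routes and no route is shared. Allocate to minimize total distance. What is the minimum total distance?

Treat this as an assignment problem: match each truck to one route.
Optimal: Car 85→Route 2 (129 km), Car 58→Route 1 (44 km), Car 70→Route 5 (191 km), Car 63→Route 6 (55 km), Car 31→Route 3 (97 km), Car 91→Route 4 (41 km) — total 129+44+191+55+97+41 = 557 km.
Column-greedy (each route in turn goes to its cheapest remaining truck) gives 786 km, worse by 229.
Swapping Car 91↔Car 31 (Car 91→Route 3 219 km, Car 31→Route 4 91 km) adds 172.
Checked against all permutations: 557 km is optimal.

Minimum total: 557 km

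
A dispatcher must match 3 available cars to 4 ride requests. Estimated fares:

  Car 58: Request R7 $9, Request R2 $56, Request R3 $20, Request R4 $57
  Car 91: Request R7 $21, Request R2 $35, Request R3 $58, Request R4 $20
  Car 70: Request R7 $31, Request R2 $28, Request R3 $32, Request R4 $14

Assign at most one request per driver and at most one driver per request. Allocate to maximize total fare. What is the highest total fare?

Maximum total: $146

Optimal: Car 58→Request R4 ($57), Car 91→Request R3 ($58), Car 70→Request R7 ($31) — total 57+58+31 = $146.
Column-greedy (each request in turn goes to its best remaining driver) gives $145, worse by 1.
Checked against all permutations: $146 is optimal.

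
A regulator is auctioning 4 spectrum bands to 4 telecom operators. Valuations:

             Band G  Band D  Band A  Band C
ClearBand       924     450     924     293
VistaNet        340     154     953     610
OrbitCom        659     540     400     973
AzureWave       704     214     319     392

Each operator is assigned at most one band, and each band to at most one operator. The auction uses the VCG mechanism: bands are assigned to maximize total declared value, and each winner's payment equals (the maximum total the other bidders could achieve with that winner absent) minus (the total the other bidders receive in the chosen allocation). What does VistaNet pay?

Efficient allocation: ClearBand→Band D ($450M), VistaNet→Band A ($953M), OrbitCom→Band C ($973M), AzureWave→Band G ($704M); total welfare W = $3080M.
VistaNet receives Band A at value $953M, so the others get W − 953 = $2127M.
Without VistaNet: best allocation of the remaining 3 bidders over all 4 bands is ClearBand→Band A ($924M), OrbitCom→Band C ($973M), AzureWave→Band G ($704M), total $2601M.
VCG payment = (others' best without VistaNet) − (others' welfare with VistaNet) = 2601 − 2127 = $474M.

VistaNet pays $474M.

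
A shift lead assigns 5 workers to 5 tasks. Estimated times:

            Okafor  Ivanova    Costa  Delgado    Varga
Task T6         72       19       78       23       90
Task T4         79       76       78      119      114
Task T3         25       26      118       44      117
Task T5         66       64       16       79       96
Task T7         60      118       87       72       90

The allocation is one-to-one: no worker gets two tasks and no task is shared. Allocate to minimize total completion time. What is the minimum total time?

Optimal: Okafor→Task T3 (25 min), Ivanova→Task T4 (76 min), Costa→Task T5 (16 min), Delgado→Task T6 (23 min), Varga→Task T7 (90 min) — total 25+76+16+23+90 = 230 min.
Row-greedy (each worker in turn takes its cheapest remaining task) gives 246 min, worse by 16.

Minimum total: 230 min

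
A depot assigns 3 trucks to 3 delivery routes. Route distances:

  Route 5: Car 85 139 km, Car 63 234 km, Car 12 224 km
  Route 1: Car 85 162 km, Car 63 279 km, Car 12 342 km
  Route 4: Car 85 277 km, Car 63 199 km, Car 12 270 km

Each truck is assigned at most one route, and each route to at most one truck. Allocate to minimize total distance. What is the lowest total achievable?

Treat this as an assignment problem: match each truck to one route.
Optimal: Car 85→Route 1 (162 km), Car 63→Route 4 (199 km), Car 12→Route 5 (224 km) — total 162+199+224 = 585 km.
Column-greedy (each route in turn goes to its cheapest remaining truck) gives 688 km, worse by 103.

Minimum total: 585 km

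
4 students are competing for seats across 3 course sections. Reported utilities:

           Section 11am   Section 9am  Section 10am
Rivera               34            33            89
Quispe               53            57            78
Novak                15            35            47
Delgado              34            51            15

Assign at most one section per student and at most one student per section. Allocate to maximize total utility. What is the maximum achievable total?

Optimal: Quispe→Section 11am (53 points), Delgado→Section 9am (51 points), Rivera→Section 10am (89 points) — total 53+51+89 = 193 points.
Max-entry greedy (repeatedly take the single best remaining cell) gives 180 points, worse by 13.

Maximum total: 193 points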